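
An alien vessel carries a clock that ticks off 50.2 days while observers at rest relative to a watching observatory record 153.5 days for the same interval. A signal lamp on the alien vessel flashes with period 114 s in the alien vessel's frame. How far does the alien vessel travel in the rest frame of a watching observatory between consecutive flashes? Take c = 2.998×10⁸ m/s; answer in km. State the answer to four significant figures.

γ = Δt/Δτ = 153.5/50.2 = 3.05777.
β = √(1 − 1/γ²) = 0.94501. Lab-frame period = γτ = 3.05777×114 s = 348.59 s. Distance = βc × γτ = 0.94501 × 2.998×10⁸ m/s × 348.59 s = 9.8760×10^10 m = 9.876×10^7 km.

9.876×10^7 km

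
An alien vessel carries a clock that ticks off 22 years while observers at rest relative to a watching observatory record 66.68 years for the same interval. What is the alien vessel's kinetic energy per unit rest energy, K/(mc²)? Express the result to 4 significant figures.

The time-dilation ratio gives γ = 66.68/22 = 3.03091.
Since K = (γ−1)mc², K/(mc²) = 3.03091 − 1 = 2.031.

2.031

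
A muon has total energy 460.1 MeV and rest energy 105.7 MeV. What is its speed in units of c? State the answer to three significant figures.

γ = E/(mc²) = 460.1/105.7 = 4.3529.
β = √(1 − 1/γ²) = √(1 − 0.0527767) = √0.9472233 = 0.973.

0.973c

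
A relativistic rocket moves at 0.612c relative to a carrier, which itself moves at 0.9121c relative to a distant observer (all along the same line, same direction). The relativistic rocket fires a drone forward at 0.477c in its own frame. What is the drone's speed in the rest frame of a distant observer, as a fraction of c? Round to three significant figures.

0.992c

First combine the drone and relativistic rocket (S''→S'): u₁ = (0.477 + 0.612)/(1 + 0.477×0.612) = 1.089/1.291924 = 0.84293.
Then combine with the carrier (S'→S): u = (0.84293 + 0.9121)/(1 + 0.84293×0.9121) = 1.75503/1.768836453 = 0.99219.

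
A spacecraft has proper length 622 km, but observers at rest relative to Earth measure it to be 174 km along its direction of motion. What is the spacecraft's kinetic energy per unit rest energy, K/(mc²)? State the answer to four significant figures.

γ = L₀/L = 622/174 = 3.57471.
Since K = (γ−1)mc², K/(mc²) = 3.57471 − 1 = 2.575.

2.575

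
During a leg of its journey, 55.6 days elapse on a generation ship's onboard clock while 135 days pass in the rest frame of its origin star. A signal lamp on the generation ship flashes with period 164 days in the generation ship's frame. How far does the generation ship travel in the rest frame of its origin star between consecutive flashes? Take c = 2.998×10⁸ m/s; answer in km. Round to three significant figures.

The time-dilation ratio gives γ = 135/55.6 = 2.42806.
β = √(1 − 1/γ²) = 0.91125. Lab-frame period = γτ = 2.42806×164 days = 398.2 days. Distance = βc × γτ = 0.91125 × 2.998×10⁸ m/s × 34404480 s = 9.3991×10^15 m = 9.40×10^12 km.

9.40×10^12 km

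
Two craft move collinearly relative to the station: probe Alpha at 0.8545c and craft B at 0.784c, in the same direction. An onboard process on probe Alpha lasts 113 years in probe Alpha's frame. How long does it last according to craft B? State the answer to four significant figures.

115.7 years

Speed of probe Alpha in craft B's frame: u = (v_A − v_B)/(1 − v_A v_B/c²) = (0.8545 − 0.784)/(1 − 0.8545×0.784) = 0.0705/0.330072 = 0.21359; |u| = 0.21359c.
γ for this relative speed: γ = 1/√(1 − 0.0456207) = 1.0236.
Probe Alpha's interval is proper; time dilation gives Δt_B = γΔτ = 1.0236 × 113 years = 115.7 years.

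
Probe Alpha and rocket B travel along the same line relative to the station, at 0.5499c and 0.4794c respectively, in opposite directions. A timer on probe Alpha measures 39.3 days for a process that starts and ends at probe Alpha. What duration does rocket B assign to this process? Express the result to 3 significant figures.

Transform probe Alpha's velocity into rocket B's frame: (0.5499 + 0.4794)/(1 + 0.5499·0.4794) = 1.0293/1.26362206, so the relative speed is 0.81456c.
At |u| = 0.81456c, γ = (1 − 0.663508)^(−1/2) = 1.7239.
The clock on probe Alpha records proper time, so rocket B measures Δt = γΔτ = 1.7239 × 39.3 = 67.7 days.

67.7 days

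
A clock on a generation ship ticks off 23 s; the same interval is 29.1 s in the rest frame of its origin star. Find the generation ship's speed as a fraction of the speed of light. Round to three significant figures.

0.613c

γ = Δt/Δτ = 29.1/23 = 1.2652.
β = √(1 − 1/γ²) = √(1 − 0.624715) = √0.375285 = 0.613.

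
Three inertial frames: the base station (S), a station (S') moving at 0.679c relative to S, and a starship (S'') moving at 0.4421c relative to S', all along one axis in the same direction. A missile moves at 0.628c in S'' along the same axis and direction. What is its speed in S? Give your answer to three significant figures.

0.967c

Apply u = (u'+v)/(1+u'v) twice. Missile in the station frame: (0.628+0.4421)/(1+0.628·0.4421) = 1.0701/1.2776388 = 0.83756c.
That velocity, transformed to the rest frame of the base station: (0.83756+0.679)/(1+0.83756·0.679) = 1.51656/1.56870324 = 0.96676c.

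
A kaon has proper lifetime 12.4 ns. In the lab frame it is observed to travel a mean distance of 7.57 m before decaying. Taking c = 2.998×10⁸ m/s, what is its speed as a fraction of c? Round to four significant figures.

0.8976c

Let x = d/(cτ) = 7.570 m / (2.998×10⁸ m/s × 1.240×10^-8 s) = 2.0363. Since d = βγcτ, x = βγ = β/√(1−β²).
Solving: β² = x²/(1+x²) = 4.14652/5.14652 = 0.805694, so β = 0.8976.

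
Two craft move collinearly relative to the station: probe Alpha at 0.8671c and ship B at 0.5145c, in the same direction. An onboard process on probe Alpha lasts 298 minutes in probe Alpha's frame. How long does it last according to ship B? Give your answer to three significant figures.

386 minutes

Speed of probe Alpha in ship B's frame: u = (v_A − v_B)/(1 − v_A v_B/c²) = (0.8671 − 0.5145)/(1 − 0.8671×0.5145) = 0.3526/0.55387705 = 0.6366; |u| = 0.6366c.
At |u| = 0.6366c, γ = (1 − 0.40526)^(−1/2) = 1.2967.
Probe Alpha's interval is proper; time dilation gives Δt_B = γΔτ = 1.2967 × 298 minutes = 386 minutes.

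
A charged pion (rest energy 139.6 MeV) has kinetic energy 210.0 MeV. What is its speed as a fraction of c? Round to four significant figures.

0.9168c

K = (γ−1)mc², so γ = 1 + 210.0/139.6 = 2.5043.
Then v/c = √(1 − γ⁻²) = √(1 − 0.159451) = √0.840549 = 0.9168.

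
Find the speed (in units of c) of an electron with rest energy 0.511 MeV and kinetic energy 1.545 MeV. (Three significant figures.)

0.969c

K = (γ−1)mc², so γ = 1 + 1.545/0.511 = 4.0235.
Then v/c = √(1 − γ⁻²) = √(1 − 0.061772) = √0.938228 = 0.969.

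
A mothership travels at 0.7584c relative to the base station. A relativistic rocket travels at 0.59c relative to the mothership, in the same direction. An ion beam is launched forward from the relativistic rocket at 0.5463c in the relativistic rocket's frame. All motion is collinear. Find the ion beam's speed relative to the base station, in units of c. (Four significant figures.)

Apply u = (u'+v)/(1+u'v) twice. Ion beam in the mothership frame: (0.5463+0.59)/(1+0.5463·0.59) = 1.1363/1.322317 = 0.85932c.
That velocity, transformed to the rest frame of the base station: (0.85932+0.7584)/(1+0.85932·0.7584) = 1.61772/1.651708288 = 0.97942c.

0.9794c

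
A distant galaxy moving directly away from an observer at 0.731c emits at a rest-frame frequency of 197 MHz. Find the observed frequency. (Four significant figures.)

77.66 MHz

Relativistic Doppler (source moving away): f_obs = f_src · √((1−β)/(1+β)).
With β = 0.731: factor = √(0.269/1.731) = 0.39421.
f_obs = 197 × 0.39421 = 77.66 MHz.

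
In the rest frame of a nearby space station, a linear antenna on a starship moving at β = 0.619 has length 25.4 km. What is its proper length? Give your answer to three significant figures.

With β = 0.619, γ = 1/√(1 − 0.619²) = 1/√0.616839 = 1.2733.
Proper length: L₀ = γ·L = 1.2733 × 25.4 = 32.3 km.

32.3 km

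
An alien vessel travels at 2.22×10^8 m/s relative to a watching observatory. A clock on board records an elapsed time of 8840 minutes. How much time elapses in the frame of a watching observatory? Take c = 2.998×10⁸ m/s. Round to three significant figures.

13200 minutes

β = v/c = (2.22×10^8 m/s)/(2.998×10⁸ m/s) = 0.740494.
γ = 1/√(1 − β²) = 1/√(1 − 0.5483314) = 1/√0.4516686 = 1/0.672063 = 1.488.
Time dilation: Δt = γ·Δτ = 1.488 × 8840 = 13200 minutes.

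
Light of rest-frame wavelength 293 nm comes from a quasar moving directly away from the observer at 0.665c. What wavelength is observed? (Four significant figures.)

Relativistic Doppler for wavelength: λ_obs = λ_src · √((1+β)/(1−β)).
With β = 0.665: factor = √(1.665/0.335) = 2.2294.
λ_obs = 293 × 2.2294 = 653.2 nm.

653.2 nm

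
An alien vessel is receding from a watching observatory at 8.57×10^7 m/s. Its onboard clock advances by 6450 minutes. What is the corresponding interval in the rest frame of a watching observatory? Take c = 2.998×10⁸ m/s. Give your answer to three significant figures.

β = v/c = (8.57×10^7 m/s)/(2.998×10⁸ m/s) = 0.285857.
γ = 1/√(1 − β²) = 1/√(1 − 0.08171422) = 1/√0.9182858 = 1/0.958272 = 1.0435.
Time dilation: Δt = γ·Δτ = 1.0435 × 6450 = 6730 minutes.

6730 minutes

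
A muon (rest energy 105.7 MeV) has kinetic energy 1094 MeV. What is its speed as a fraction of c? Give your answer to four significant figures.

0.9961c

K = (γ−1)mc², so γ = 1 + 1094/105.7 = 11.35.
Then v/c = √(1 − γ⁻²) = √(1 − 0.00776262) = √0.99223738 = 0.9961.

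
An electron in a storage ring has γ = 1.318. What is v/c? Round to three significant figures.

β = √(1 − 1/γ²) = √(1 − 1/1.737124) = √0.424336 = 0.651.

0.651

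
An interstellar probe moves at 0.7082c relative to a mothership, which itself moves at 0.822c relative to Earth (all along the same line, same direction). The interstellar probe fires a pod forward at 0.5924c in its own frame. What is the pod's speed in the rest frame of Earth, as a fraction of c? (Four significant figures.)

0.9915c

First combine the pod and interstellar probe (S''→S'): u₁ = (0.5924 + 0.7082)/(1 + 0.5924×0.7082) = 1.3006/1.41953768 = 0.91621.
Then combine with the mothership (S'→S): u = (0.91621 + 0.822)/(1 + 0.91621×0.822) = 1.73821/1.75312462 = 0.99149.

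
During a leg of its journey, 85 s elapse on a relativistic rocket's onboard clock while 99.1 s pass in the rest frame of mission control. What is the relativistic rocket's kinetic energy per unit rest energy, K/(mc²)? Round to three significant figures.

γ = Δt/Δτ = 99.1/85 = 1.16588.
K/(mc²) = γ − 1 = 1.16588 − 1 = 0.166.

0.166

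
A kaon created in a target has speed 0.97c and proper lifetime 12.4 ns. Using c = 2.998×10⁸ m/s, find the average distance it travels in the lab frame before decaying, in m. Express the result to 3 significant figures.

Lorentz factor: γ = (1 − 0.9409)^(−1/2) = 4.1135.
Lab-frame lifetime: Δt = γτ = 4.1135 × 12.4 ns = 51.007 ns.
Distance: d = vΔt = 0.97 × 2.998×10⁸ m/s × 5.1007×10^-8 s = 14.8 m.

14.8 m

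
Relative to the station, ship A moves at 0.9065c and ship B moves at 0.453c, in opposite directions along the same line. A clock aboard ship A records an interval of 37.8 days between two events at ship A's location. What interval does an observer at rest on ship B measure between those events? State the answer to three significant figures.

Transform ship A's velocity into ship B's frame: (0.9065 + 0.453)/(1 + 0.9065·0.453) = 1.3595/1.4106445, so the relative speed is 0.96374c.
At |u| = 0.96374c, γ = (1 − 0.928795)^(−1/2) = 3.7475.
The clock on ship A records proper time, so ship B measures Δt = γΔτ = 3.7475 × 37.8 = 142 days.

142 days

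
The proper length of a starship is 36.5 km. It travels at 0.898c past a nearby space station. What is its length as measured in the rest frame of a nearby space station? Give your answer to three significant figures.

16.1 km

γ = 1/√(1 − β²) = 1/√(1 − 0.806404) = 1/√0.193596 = 1/0.439995 = 2.2728.
Length contraction: L = L₀/γ = 36.5/2.2728 = 16.1 km.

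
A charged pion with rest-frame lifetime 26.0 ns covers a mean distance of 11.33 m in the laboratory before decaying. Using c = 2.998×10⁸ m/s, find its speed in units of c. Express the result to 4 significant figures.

0.8239c

Let x = d/(cτ) = 11.33 m / (2.998×10⁸ m/s × 2.600×10^-8 s) = 1.4535. Since d = βγcτ, x = βγ = β/√(1−β²).
Solving: β² = x²/(1+x²) = 2.11266/3.11266 = 0.678731, so β = 0.8239.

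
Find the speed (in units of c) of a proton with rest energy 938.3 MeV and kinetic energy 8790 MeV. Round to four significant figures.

0.9953c

γ = 1 + K/(mc²) = 1 + 8790/938.3 = 10.368.
β = √(1 − 1/γ²) = √(1 − 0.00930272) = √0.99069728 = 0.9953.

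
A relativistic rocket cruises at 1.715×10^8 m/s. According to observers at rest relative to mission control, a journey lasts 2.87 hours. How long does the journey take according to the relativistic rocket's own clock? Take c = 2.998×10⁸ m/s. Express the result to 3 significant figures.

β = v/c = (1.715×10^8 m/s)/(2.998×10⁸ m/s) = 0.572048.
Lorentz factor: γ = (1 − 0.3272389)^(−1/2) = 1.2192.
The moving clock records proper time: Δτ = Δt/γ = 2.87/1.2192 = 2.35 hours.

2.35 hours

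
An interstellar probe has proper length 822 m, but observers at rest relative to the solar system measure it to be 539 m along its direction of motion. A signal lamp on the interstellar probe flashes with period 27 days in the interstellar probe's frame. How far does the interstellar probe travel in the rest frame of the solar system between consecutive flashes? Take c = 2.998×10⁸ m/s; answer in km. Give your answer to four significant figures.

8.053×10^11 km

From L = L₀/γ: γ = 822/539 = 1.52505.
β = √(1 − 1/γ²) = 0.75501. Lab-frame period = γτ = 1.52505×27 days = 41.176 days. Distance = βc × γτ = 0.75501 × 2.998×10⁸ m/s × 3557606.4 s = 8.0527×10^14 m = 8.053×10^11 km.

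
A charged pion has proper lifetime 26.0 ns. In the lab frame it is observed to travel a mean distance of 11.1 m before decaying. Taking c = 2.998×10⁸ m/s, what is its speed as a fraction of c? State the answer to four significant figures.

Lab distance = (lab lifetime)·v = γτ·βc, so βγ = d/(cτ) = 11.10/(2.998×10⁸ × 2.600×10^-8) = 1.424.
With βγ = 1.424: γ² = 1 + (βγ)² = 3.02778, and β = (βγ)/γ = 1.424/1.74005 = 0.8184.

0.8184c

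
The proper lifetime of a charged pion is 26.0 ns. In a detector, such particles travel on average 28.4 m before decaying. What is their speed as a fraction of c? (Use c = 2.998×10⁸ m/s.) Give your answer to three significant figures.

Lab distance = (lab lifetime)·v = γτ·βc, so βγ = d/(cτ) = 28.40/(2.998×10⁸ × 2.600×10^-8) = 3.6435.
With βγ = 3.6435: γ² = 1 + (βγ)² = 14.2751, and β = (βγ)/γ = 3.6435/3.77824 = 0.964.

0.964c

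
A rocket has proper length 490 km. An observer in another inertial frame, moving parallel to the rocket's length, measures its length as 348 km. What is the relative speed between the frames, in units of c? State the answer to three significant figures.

Length contraction gives γ = L₀/L = 490/348 = 1.408.
β = √(1 − 1/γ²) = √0.495577 = 0.704.

0.704c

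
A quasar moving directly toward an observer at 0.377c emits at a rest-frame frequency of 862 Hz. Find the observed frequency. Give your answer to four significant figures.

1282 Hz

Relativistic Doppler (source moving toward): f_obs = f_src · √((1+β)/(1−β)).
With β = 0.377: factor = √(1.377/0.623) = 1.4867.
f_obs = 862 × 1.4867 = 1282 Hz.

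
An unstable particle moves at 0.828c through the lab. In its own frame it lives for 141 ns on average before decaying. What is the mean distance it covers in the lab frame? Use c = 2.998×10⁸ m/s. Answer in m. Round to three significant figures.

62.4 m

γ = 1/√(1 − β²) = 1/√(1 − 0.685584) = 1/√0.314416 = 1/0.560728 = 1.7834.
Lab-frame lifetime: Δt = γτ = 1.7834 × 141 ns = 251.46 ns.
Distance: d = vΔt = 0.828 × 2.998×10⁸ m/s × 2.5146×10^-7 s = 62.4 m.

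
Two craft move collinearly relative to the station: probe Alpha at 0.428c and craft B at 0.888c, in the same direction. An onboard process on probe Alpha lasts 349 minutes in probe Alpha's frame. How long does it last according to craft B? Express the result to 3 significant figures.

The velocity of probe Alpha relative to craft B is (0.428 − 0.888)c / (1 − 0.428×0.888) = −0.74201c; relative speed 0.74201c.
At |u| = 0.74201c, γ = (1 − 0.550579)^(−1/2) = 1.4917.
Probe Alpha's interval is proper; time dilation gives Δt_B = γΔτ = 1.4917 × 349 minutes = 521 minutes.

521 minutes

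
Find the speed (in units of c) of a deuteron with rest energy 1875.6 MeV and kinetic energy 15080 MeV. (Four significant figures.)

K = (γ−1)mc², so γ = 1 + 15080/1875.6 = 9.0401.
Then v/c = √(1 − γ⁻²) = √(1 − 0.0122364) = √0.9877636 = 0.9939.

0.9939c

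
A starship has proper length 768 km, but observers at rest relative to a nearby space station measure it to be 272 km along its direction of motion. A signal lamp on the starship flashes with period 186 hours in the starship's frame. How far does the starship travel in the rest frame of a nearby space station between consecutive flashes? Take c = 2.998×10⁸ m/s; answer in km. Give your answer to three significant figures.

5.30×10^11 km

γ = L₀/L = 768/272 = 2.82353.
β = √(1 − 1/γ²) = 0.93518. Lab-frame period = γτ = 2.82353×186 hours = 525.18 hours. Distance = βc × γτ = 0.93518 × 2.998×10⁸ m/s × 1890648 s = 5.3008×10^14 m = 5.30×10^11 km.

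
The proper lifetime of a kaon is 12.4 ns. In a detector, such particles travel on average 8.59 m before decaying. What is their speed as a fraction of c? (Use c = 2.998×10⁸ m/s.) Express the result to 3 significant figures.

d = βγcτ ⇒ βγ = d/(cτ) = 8.590 m / (3.71752 m) = 2.3107.
β = (βγ)/√(1+(βγ)²) = 2.3107/√6.33933 = 0.918.

0.918c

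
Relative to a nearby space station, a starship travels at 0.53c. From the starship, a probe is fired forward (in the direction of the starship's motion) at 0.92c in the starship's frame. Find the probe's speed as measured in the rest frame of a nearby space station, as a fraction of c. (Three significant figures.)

0.975c

Relativistic velocity addition: u = (u' + v)/(1 + u'v/c²), with u' = 0.92c and v = 0.53c.
Numerator: 0.92 + 0.53 = 1.45. Denominator: 1 + (0.92)(0.53) = 1.4876.
u = 1.45/1.4876 = 0.97472, so the speed is 0.975c.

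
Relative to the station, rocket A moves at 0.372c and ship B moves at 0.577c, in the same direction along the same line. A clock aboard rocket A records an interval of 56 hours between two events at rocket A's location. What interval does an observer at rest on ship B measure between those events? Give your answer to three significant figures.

58.0 hours

The velocity of rocket A relative to ship B is (0.372 − 0.577)c / (1 − 0.372×0.577) = −0.26103c; relative speed 0.26103c.
γ for this relative speed: γ = 1/√(1 − 0.0681367) = 1.0359.
Rocket A's interval is proper; time dilation gives Δt_B = γΔτ = 1.0359 × 56 hours = 58.0 hours.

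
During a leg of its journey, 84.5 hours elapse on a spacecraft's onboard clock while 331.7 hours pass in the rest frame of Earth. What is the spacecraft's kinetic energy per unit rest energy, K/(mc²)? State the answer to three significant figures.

2.93

From Δt = γΔτ: γ = 331.7/84.5 = 3.92544.
Since K = (γ−1)mc², K/(mc²) = 3.92544 − 1 = 2.93.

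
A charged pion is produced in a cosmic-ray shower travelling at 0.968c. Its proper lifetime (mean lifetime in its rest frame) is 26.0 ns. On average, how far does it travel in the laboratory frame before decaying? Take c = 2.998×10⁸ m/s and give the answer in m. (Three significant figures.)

30.1 m

Lorentz factor: γ = (1 − 0.937024)^(−1/2) = 3.9849.
Lab-frame lifetime: Δt = γτ = 3.9849 × 26.0 ns = 103.61 ns.
Distance: d = vΔt = 0.968 × 2.998×10⁸ m/s × 1.0361×10^-7 s = 30.1 m.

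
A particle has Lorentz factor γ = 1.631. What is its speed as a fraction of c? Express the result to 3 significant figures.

β = √(1 − 1/γ²) = √(1 − 1/2.660161) = √0.624083 = 0.790.

0.790c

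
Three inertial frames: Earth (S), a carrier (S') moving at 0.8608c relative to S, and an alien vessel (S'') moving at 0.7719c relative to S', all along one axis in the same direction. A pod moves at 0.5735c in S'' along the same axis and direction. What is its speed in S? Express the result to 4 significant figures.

0.9948c

Apply u = (u'+v)/(1+u'v) twice. Pod in the carrier frame: (0.5735+0.7719)/(1+0.5735·0.7719) = 1.3454/1.44268465 = 0.93257c.
That velocity, transformed to the rest frame of Earth: (0.93257+0.8608)/(1+0.93257·0.8608) = 1.79337/1.802756256 = 0.99479c.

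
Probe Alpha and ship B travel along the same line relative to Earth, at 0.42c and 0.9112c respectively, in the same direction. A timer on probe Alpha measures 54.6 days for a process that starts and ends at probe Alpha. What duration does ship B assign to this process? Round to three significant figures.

Transform probe Alpha's velocity into ship B's frame: (0.42 − 0.9112)/(1 − 0.42·0.9112) = −0.4912/0.617296, so the relative speed is 0.79573c.
At |u| = 0.79573c, γ = (1 − 0.633186)^(−1/2) = 1.6511.
The clock on probe Alpha records proper time, so ship B measures Δt = γΔτ = 1.6511 × 54.6 = 90.2 days.

90.2 days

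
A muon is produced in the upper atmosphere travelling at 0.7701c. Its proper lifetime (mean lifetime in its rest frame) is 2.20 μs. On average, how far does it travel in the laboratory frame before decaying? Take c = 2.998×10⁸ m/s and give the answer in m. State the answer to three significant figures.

Lorentz factor: γ = (1 − 0.59305401)^(−1/2) = 1.5676.
Lab-frame lifetime: Δt = γτ = 1.5676 × 2.20 μs = 3.4487 μs.
Distance: d = vΔt = 0.7701 × 2.998×10⁸ m/s × 3.4487×10^-6 s = 796 m.

796 m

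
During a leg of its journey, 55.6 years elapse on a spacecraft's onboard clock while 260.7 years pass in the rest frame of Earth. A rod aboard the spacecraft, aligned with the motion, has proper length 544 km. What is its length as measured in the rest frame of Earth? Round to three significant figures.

γ = Δt/Δτ = 260.7/55.6 = 4.68885.
L = L₀/γ = 544/4.68885 = 116 km.

116 km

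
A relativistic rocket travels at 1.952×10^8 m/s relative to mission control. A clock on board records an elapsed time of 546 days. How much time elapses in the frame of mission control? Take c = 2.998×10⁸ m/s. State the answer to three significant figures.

β = v/c = (1.952×10^8 m/s)/(2.998×10⁸ m/s) = 0.651101.
With β = 0.651101, γ = 1/√(1 − 0.651101²) = 1/√0.5760675 = 1.3175.
Time dilation: Δt = γ·Δτ = 1.3175 × 546 = 719 days.

719 days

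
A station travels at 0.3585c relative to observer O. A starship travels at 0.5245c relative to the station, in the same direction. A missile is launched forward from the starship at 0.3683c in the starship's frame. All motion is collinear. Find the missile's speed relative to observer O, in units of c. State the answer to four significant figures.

0.8727c

Apply u = (u'+v)/(1+u'v) twice. Missile in the station frame: (0.3683+0.5245)/(1+0.3683·0.5245) = 0.8928/1.19317335 = 0.74826c.
That velocity, transformed to the rest frame of observer O: (0.74826+0.3585)/(1+0.74826·0.3585) = 1.10676/1.26825121 = 0.87267c.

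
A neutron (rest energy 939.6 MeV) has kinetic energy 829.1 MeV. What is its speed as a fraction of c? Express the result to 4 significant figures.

0.8472c

γ = 1 + K/(mc²) = 1 + 829.1/939.6 = 1.8824.
β = √(1 − 1/γ²) = √(1 − 0.282212) = √0.717788 = 0.8472.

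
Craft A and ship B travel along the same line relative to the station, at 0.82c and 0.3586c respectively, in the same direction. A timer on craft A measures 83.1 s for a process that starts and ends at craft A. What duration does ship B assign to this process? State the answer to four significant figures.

Transform craft A's velocity into ship B's frame: (0.82 − 0.3586)/(1 − 0.82·0.3586) = 0.4614/0.705948, so the relative speed is 0.65359c.
γ for this relative speed: γ = 1/√(1 − 0.42718) = 1.3213.
The clock on craft A records proper time, so ship B measures Δt = γΔτ = 1.3213 × 83.1 = 109.8 s.

109.8 s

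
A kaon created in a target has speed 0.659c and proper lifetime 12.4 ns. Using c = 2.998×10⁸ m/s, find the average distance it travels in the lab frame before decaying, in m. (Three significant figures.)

3.26 m

γ = 1/√(1 − β²) = 1/√(1 − 0.434281) = 1/√0.565719 = 1/0.752143 = 1.3295.
Lab-frame lifetime: Δt = γτ = 1.3295 × 12.4 ns = 16.486 ns.
Distance: d = vΔt = 0.659 × 2.998×10⁸ m/s × 1.6486×10^-8 s = 3.26 m.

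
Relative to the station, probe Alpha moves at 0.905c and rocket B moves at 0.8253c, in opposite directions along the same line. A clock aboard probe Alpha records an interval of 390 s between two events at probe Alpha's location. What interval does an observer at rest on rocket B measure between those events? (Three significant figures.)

2840 s

Transform probe Alpha's velocity into rocket B's frame: (0.905 + 0.8253)/(1 + 0.905·0.8253) = 1.7303/1.7468965, so the relative speed is 0.9905c.
At |u| = 0.9905c, γ = (1 − 0.98109)^(−1/2) = 7.272.
The clock on probe Alpha records proper time, so rocket B measures Δt = γΔτ = 7.272 × 390 = 2840 s.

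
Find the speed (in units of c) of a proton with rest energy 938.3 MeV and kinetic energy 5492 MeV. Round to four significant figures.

0.9893c

K = (γ−1)mc², so γ = 1 + 5492/938.3 = 6.8531.
Then v/c = √(1 − γ⁻²) = √(1 − 0.0212925) = √0.9787075 = 0.9893.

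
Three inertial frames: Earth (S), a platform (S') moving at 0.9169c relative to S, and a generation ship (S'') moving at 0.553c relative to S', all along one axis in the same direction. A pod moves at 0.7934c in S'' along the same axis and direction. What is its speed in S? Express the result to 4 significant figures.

First combine the pod and generation ship (S''→S'): u₁ = (0.7934 + 0.553)/(1 + 0.7934×0.553) = 1.3464/1.4387502 = 0.93581.
Then combine with the platform (S'→S): u = (0.93581 + 0.9169)/(1 + 0.93581×0.9169) = 1.85271/1.858044189 = 0.99713.

0.9971c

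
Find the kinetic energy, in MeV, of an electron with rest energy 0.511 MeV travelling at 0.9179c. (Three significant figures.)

0.777 MeV

With β = 0.9179, γ = 1/√(1 − 0.9179²) = 1/√0.15745959 = 2.5201.
Kinetic energy: K = (γ − 1)mc² = (2.5201 − 1) × 0.511 MeV = 1.5201 × 0.511 = 0.777 MeV.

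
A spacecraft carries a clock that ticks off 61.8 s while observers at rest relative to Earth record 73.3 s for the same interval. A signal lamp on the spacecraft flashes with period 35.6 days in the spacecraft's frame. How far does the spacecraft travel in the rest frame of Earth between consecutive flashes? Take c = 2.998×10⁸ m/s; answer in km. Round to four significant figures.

5.881×10^11 km

From Δt = γΔτ: γ = 73.3/61.8 = 1.18608.
β = √(1 − 1/γ²) = 0.53774. Lab-frame period = γτ = 1.18608×35.6 days = 42.224 days. Distance = βc × γτ = 0.53774 × 2.998×10⁸ m/s × 3648153.6 s = 5.8814×10^14 m = 5.881×10^11 km.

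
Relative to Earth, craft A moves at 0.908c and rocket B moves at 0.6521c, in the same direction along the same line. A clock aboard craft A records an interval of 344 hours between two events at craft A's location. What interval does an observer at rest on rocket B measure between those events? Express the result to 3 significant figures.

442 hours

The velocity of craft A relative to rocket B is (0.908 − 0.6521)c / (1 − 0.908×0.6521) = 0.62737c; relative speed 0.62737c.
γ for this relative speed: γ = 1/√(1 − 0.393593) = 1.2842.
The clock on craft A records proper time, so rocket B measures Δt = γΔτ = 1.2842 × 344 = 442 hours.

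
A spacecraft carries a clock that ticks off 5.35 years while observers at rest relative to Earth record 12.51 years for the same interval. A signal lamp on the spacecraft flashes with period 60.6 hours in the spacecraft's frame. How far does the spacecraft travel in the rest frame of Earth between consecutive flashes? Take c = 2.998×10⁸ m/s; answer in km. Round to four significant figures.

1.382×10^11 km

From Δt = γΔτ: γ = 12.51/5.35 = 2.33832.
β = √(1 − 1/γ²) = 0.90394. Lab-frame period = γτ = 2.33832×60.6 hours = 141.7 hours. Distance = βc × γτ = 0.90394 × 2.998×10⁸ m/s × 510120 s = 1.3824×10^14 m = 1.382×10^11 km.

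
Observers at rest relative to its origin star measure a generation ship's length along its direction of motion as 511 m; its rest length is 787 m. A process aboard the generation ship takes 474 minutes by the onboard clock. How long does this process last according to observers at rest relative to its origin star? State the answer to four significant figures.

730.0 minutes

γ = L₀/L = 787/511 = 1.54012.
Δt = γΔτ = 1.54012 × 474 = 730.0 minutes.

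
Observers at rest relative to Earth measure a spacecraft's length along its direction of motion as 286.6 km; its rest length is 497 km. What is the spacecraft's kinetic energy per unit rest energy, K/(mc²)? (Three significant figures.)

γ = L₀/L = 497/286.6 = 1.73412.
K/(mc²) = γ − 1 = 1.73412 − 1 = 0.734.

0.734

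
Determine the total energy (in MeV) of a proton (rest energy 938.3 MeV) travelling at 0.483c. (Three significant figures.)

1070 MeV

γ = 1/√(1 − β²) = 1/√(1 − 0.233289) = 1/√0.766711 = 1/0.87562 = 1.142.
Total energy: E = γmc² = 1.142 × 938.3 MeV = 1070 MeV.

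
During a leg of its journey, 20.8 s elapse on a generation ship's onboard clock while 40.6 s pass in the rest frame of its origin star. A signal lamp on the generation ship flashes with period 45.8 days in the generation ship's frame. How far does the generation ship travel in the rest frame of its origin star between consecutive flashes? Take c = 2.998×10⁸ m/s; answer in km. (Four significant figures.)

The time-dilation ratio gives γ = 40.6/20.8 = 1.95192.
β = √(1 − 1/γ²) = 0.8588. Lab-frame period = γτ = 1.95192×45.8 days = 89.398 days. Distance = βc × γτ = 0.8588 × 2.998×10⁸ m/s × 7723987.2 s = 1.9887×10^15 m = 1.989×10^12 km.

1.989×10^12 km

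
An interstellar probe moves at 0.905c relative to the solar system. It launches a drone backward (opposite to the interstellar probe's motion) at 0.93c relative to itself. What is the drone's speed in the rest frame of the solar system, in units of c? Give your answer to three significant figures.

0.158c

In units of c, u = (u' + v)/(1 + u'v) with u' = −0.93 and v = 0.905.
Numerator: −0.93 + 0.905 = −0.025. Denominator: 1 + (−0.93)(0.905) = 0.15835.
u = −0.025/0.15835 = −0.15788, so the speed is 0.158c.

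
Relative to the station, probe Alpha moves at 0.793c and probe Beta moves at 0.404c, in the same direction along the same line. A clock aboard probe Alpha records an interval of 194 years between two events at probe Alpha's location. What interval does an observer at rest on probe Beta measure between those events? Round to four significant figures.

Transform probe Alpha's velocity into probe Beta's frame: (0.793 − 0.404)/(1 − 0.793·0.404) = 0.389/0.679628, so the relative speed is 0.57237c.
At |u| = 0.57237c, γ = (1 − 0.327607)^(−1/2) = 1.2195.
The clock on probe Alpha records proper time, so probe Beta measures Δt = γΔτ = 1.2195 × 194 = 236.6 years.

236.6 years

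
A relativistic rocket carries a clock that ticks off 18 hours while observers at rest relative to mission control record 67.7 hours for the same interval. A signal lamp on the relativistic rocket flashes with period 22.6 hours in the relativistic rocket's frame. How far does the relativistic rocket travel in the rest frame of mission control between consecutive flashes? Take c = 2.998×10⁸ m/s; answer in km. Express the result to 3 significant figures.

From Δt = γΔτ: γ = 67.7/18 = 3.76111.
β = √(1 − 1/γ²) = 0.96401. Lab-frame period = γτ = 3.76111×22.6 hours = 85.001 hours. Distance = βc × γτ = 0.96401 × 2.998×10⁸ m/s × 306003.6 s = 8.8438×10^13 m = 8.84×10^10 km.

8.84×10^10 km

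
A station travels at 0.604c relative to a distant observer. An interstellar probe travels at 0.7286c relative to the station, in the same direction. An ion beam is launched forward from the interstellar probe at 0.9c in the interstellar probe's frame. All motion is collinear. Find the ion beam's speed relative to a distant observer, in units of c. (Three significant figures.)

Compose velocities in two stages. Stage 1 (into S'): u₁ = (0.9+0.7286)/(1+0.9×0.7286) = 0.98361.
Stage 2 (into S): u = (0.98361+0.604)/(1+0.98361×0.604) = 0.99593, so the speed is 0.996c.

0.996c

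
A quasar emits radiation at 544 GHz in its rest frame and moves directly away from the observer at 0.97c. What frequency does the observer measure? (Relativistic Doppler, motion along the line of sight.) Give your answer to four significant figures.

Relativistic Doppler (source moving away): f_obs = f_src · √((1−β)/(1+β)).
With β = 0.97: factor = √(0.03/1.97) = 0.1234.
f_obs = 544 × 0.1234 = 67.13 GHz.

67.13 GHz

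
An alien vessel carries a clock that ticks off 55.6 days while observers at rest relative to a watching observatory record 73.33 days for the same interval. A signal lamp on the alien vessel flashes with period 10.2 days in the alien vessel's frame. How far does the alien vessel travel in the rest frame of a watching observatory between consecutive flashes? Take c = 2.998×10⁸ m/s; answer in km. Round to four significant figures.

2.272×10^11 km

From Δt = γΔτ: γ = 73.33/55.6 = 1.31888.
β = √(1 − 1/γ²) = 0.652. Lab-frame period = γτ = 1.31888×10.2 days = 13.453 days. Distance = βc × γτ = 0.652 × 2.998×10⁸ m/s × 1162339.2 s = 2.2720×10^14 m = 2.272×10^11 km.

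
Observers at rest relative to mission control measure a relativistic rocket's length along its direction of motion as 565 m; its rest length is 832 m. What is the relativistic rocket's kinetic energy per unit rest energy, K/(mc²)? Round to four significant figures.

0.4726

Length contraction gives γ = L₀/L = 832/565 = 1.47257.
K/(mc²) = γ − 1 = 1.47257 − 1 = 0.4726.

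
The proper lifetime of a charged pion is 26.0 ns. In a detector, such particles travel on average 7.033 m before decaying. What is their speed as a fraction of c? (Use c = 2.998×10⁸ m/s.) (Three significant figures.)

0.670c

d = βγcτ ⇒ βγ = d/(cτ) = 7.033 m / (7.7948 m) = 0.90227.
β = (βγ)/√(1+(βγ)²) = 0.90227/√1.814091 = 0.670.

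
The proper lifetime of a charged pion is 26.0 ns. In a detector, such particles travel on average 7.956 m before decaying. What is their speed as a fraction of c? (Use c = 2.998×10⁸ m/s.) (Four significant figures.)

0.7143c

d = βγcτ ⇒ βγ = d/(cτ) = 7.956 m / (7.7948 m) = 1.0207.
β = (βγ)/√(1+(βγ)²) = 1.0207/√2.04183 = 0.7143.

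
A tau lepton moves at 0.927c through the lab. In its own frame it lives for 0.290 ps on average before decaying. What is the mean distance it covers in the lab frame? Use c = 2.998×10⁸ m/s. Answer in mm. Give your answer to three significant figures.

0.215 mm

γ = 1/√(1 − β²) = 1/√(1 − 0.859329) = 1/√0.140671 = 1/0.375061 = 2.6662.
Lab-frame lifetime: Δt = γτ = 2.6662 × 0.290 ps = 0.7732 ps.
Distance: d = vΔt = 0.927 × 2.998×10⁸ m/s × 7.7320×10^-13 s = 2.15×10^-4 m = 0.215 mm.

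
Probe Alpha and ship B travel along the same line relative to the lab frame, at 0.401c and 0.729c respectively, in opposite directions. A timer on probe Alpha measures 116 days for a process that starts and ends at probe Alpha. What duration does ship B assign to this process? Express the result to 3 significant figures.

Transform probe Alpha's velocity into ship B's frame: (0.401 + 0.729)/(1 + 0.401·0.729) = 1.13/1.292329, so the relative speed is 0.87439c.
γ for this relative speed: γ = 1/√(1 − 0.764558) = 2.0609.
The clock on probe Alpha records proper time, so ship B measures Δt = γΔτ = 2.0609 × 116 = 239 days.

239 days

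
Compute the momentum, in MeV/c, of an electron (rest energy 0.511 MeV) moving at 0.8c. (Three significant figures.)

Lorentz factor: γ = (1 − 0.64)^(−1/2) = 1.6667.
Momentum: p = γβ·mc = 1.6667 × 0.8 × 0.511 MeV/c = 0.681 MeV/c.

0.681 MeV/c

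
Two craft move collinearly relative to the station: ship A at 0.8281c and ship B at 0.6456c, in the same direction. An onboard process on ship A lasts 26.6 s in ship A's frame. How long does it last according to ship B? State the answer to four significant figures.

28.92 s

Transform ship A's velocity into ship B's frame: (0.8281 − 0.6456)/(1 − 0.8281·0.6456) = 0.1825/0.46537864, so the relative speed is 0.39215c.
γ for this relative speed: γ = 1/√(1 − 0.153782) = 1.0871.
The clock on ship A records proper time, so ship B measures Δt = γΔτ = 1.0871 × 26.6 = 28.92 s.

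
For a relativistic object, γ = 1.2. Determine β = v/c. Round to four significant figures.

β = √(1 − 1/γ²) = √(1 − 1/1.44) = √0.305556 = 0.5528.

0.5528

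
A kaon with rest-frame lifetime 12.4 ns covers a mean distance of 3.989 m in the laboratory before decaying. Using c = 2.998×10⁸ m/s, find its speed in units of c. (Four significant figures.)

0.7316c

Let x = d/(cτ) = 3.989 m / (2.998×10⁸ m/s × 1.240×10^-8 s) = 1.073. Since d = βγcτ, x = βγ = β/√(1−β²).
Solving: β² = x²/(1+x²) = 1.15133/2.15133 = 0.535171, so β = 0.7316.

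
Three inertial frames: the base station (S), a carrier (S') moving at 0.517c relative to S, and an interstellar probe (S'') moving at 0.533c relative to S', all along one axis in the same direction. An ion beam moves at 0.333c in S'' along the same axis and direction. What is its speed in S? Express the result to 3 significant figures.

Apply u = (u'+v)/(1+u'v) twice. Ion beam in the carrier frame: (0.333+0.533)/(1+0.333·0.533) = 0.866/1.177489 = 0.73546c.
That velocity, transformed to the rest frame of the base station: (0.73546+0.517)/(1+0.73546·0.517) = 1.25246/1.38023282 = 0.90743c.

0.907c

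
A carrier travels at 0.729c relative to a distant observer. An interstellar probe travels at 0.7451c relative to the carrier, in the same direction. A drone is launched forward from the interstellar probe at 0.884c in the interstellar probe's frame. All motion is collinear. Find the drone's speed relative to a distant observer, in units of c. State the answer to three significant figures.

Compose velocities in two stages. Stage 1 (into S'): u₁ = (0.884+0.7451)/(1+0.884×0.7451) = 0.98217.
Stage 2 (into S): u = (0.98217+0.729)/(1+0.98217×0.729) = 0.99718, so the speed is 0.997c.

0.997c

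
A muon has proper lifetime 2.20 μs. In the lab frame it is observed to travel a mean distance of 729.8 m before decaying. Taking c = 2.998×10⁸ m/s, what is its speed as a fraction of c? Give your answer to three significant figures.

0.742c

d = βγcτ ⇒ βγ = d/(cτ) = 729.8 m / (659.56 m) = 1.1065.
β = (βγ)/√(1+(βγ)²) = 1.1065/√2.22434 = 0.742.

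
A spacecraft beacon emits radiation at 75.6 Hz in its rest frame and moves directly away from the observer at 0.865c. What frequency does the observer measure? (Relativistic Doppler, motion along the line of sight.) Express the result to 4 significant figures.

20.34 Hz

Relativistic Doppler (source moving away): f_obs = f_src · √((1−β)/(1+β)).
With β = 0.865: factor = √(0.135/1.865) = 0.26905.
f_obs = 75.6 × 0.26905 = 20.34 Hz.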